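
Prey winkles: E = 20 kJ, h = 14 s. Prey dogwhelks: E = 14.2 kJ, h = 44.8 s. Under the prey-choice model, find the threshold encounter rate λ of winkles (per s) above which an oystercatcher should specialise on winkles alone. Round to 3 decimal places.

Drop dogwhelks once their profitability E₂/h₂ falls below the rate achievable on winkles alone: E₂/h₂ = λE₁/(1 + λh₁).
Solve for λ: λE₁h₂ = E₂(1 + λh₁) → λ(E₁h₂ − E₂h₁) = E₂ → λ = E₂/(E₁h₂ − E₂h₁).
λ = 14.2/(20×44.8 − 14.2×14) = 14.2/697.2 = 0.02037 per s.

0.020 per s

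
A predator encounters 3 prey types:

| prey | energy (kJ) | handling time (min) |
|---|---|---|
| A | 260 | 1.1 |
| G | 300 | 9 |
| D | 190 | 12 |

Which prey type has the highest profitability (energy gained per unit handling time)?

In descending order of E/h:
A: 260/1.1 = 236 kJ/min
G: 300/9 = 33.3 kJ/min
D: 190/12 = 15.8 kJ/min

A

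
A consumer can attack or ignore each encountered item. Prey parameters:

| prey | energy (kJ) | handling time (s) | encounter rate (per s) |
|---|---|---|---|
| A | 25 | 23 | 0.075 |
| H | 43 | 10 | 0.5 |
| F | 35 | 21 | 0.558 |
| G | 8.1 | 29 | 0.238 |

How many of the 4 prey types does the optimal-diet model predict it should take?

Rank by E/h (kJ/s): H 4.3, F 1.67, A 1.09, G 0.279. Include each in turn until the next type's E/h falls below the running intake rate.
Rate on top 1: 3.583. F: 1.67 < 3.583 → exclude; stop.
Optimal diet: H — 1 of 4 types.

1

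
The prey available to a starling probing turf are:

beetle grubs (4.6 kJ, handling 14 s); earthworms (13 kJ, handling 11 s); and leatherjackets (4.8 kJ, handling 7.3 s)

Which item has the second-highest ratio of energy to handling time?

leatherjackets

In descending order of E/h:
earthworms: 13/11 = 1.18 kJ/s
leatherjackets: 4.8/7.3 = 0.658 kJ/s
beetle grubs: 4.6/14 = 0.329 kJ/s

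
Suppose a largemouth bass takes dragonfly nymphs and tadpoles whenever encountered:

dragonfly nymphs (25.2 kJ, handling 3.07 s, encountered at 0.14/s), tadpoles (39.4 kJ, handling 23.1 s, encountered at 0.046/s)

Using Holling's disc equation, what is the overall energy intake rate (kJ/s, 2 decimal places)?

2.14 kJ/s

Energy encountered per unit search time: 0.14×25.2 + 0.046×39.4 = 5.34 kJ/s.
Handling time per unit search time: 0.14×3.07 + 0.046×23.1 = 1.492.
Rate = 5.34/(1 + 1.492) = 2.143 kJ/s.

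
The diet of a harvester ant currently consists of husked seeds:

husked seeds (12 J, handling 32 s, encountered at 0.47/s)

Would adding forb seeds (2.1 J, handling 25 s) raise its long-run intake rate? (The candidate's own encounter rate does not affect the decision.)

No

Intake rate on the current diet: R = (0.47×12) / (1 + 0.47×32) = 5.64/16.04 = 0.3516 J/s.
Profitability of forb seeds: 2.1/25 = 0.084 J/s.
0.084 < 0.3516, so adding forb seeds would lower the average — exclude it.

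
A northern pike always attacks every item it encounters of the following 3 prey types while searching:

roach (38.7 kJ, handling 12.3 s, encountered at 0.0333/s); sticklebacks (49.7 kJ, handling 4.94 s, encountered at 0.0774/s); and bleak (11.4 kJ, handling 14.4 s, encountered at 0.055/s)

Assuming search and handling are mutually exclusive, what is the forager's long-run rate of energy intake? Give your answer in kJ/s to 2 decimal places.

Energy encountered per unit search time: 0.0333×38.7 + 0.0774×49.7 + 0.055×11.4 = 5.762 kJ/s.
Handling time per unit search time: 0.0333×12.3 + 0.0774×4.94 + 0.055×14.4 = 1.584.
Rate = 5.762/(1 + 1.584) = 2.23 kJ/s.

2.23 kJ/s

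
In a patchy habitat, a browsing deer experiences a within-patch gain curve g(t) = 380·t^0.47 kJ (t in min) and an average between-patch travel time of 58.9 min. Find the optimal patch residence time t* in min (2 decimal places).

Maximise g(t)/(T+t): set derivative to zero → g'(t)(T+t) = g(t).
g'(t) = 0.47·380·t^-0.53. Setting 0.47·380·t^-0.53 = 380·t^0.47/(58.9+t) gives 0.47(58.9+t) = t, so 0.53·t = 0.47×58.9.
t* = 0.47×58.9/0.53 = 52.23 min.

52.23 min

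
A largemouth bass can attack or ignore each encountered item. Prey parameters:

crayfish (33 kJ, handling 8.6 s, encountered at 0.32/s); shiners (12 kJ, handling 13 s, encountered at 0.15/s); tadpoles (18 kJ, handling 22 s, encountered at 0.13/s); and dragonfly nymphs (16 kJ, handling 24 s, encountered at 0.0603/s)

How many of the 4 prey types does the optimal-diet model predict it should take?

1

Profitabilities (E/h, kJ/s): crayfish 3.84, shiners 0.923, tadpoles 0.818, dragonfly nymphs 0.667. Add prey in this order while the next type's profitability exceeds the intake rate on those already taken.
Rate on top 1: 2.814. shiners: 0.923 < 2.814 → exclude; stop.
Optimal diet: crayfish — 1 of 4 types.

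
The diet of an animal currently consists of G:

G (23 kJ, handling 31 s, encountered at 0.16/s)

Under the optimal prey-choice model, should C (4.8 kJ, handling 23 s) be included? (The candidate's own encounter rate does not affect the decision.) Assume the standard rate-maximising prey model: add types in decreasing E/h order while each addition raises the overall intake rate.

No

Current rate: (0.16×23)/(1 + 0.16×31) = 0.6174 kJ/s.
C: E/h = 4.8/23 = 0.2087 kJ/s.
0.2087 < 0.6174, so adding C would lower the average — exclude it.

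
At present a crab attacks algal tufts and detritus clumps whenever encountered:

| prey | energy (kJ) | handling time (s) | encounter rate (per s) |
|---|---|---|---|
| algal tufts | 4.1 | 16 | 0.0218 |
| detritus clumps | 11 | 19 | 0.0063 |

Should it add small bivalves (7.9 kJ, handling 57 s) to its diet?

Current rate: (0.0218×4.1 + 0.0063×11)/(1 + 0.0218×16 + 0.0063×19) = 0.1081 kJ/s.
small bivalves: E/h = 7.9/57 = 0.1386 kJ/s.
Since 0.1386 > R, including small bivalves increases the long-run rate.

Yes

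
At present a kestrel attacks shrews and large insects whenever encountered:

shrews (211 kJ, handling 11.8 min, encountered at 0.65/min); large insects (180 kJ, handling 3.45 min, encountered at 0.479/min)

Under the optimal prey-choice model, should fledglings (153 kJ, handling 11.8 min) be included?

No

On shrews and large insects alone, R = ΣλE/(1+Σλh) = 223.4/10.32 = 21.64 kJ/min.
fledglings: E/h = 153/11.8 = 12.97 kJ/min.
Since 12.97 < R, time spent handling fledglings is better spent searching.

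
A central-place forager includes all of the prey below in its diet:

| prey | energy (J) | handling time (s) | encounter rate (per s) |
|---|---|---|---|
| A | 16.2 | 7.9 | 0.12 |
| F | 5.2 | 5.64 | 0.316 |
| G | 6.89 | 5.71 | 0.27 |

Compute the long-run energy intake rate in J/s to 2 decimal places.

R = (0.12×16.2 + 0.316×5.2 + 0.27×6.89) / (1 + 0.12×7.9 + 0.316×5.64 + 0.27×5.71) = 5.447/5.272 = 1.033 J/s.

1.03 J/s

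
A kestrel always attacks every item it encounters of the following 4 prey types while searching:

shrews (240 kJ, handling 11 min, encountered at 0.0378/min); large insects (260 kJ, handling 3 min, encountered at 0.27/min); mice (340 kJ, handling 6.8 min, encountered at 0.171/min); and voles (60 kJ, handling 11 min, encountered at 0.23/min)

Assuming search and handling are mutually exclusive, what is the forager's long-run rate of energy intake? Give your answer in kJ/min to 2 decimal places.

R = Σλ_iE_i / (1 + Σλ_ih_i)
Numerator: 0.0378×240 + 0.27×260 + 0.171×340 + 0.23×60 = 151.2
Denominator: 1 + 0.0378×11 + 0.27×3 + 0.171×6.8 + 0.23×11 = 5.919
R = 151.2/5.919 = 25.55 kJ/min

25.55 kJ/min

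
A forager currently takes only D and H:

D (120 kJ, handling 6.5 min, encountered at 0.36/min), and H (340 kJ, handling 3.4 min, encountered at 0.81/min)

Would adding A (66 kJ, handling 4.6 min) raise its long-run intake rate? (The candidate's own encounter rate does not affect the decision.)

No

On D and H alone, R = ΣλE/(1+Σλh) = 318.6/6.094 = 52.28 kJ/min.
A: E/h = 66/4.6 = 14.35 kJ/min.
14.35 < 52.28, so adding A would lower the average — exclude it.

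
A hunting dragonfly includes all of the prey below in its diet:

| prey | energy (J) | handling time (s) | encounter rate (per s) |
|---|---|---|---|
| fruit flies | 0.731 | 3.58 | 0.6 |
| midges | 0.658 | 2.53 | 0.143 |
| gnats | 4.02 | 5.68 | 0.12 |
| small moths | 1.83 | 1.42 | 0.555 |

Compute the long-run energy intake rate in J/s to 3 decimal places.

Energy encountered per unit search time: 0.6×0.731 + 0.143×0.658 + 0.12×4.02 + 0.555×1.83 = 2.031 J/s.
Handling time per unit search time: 0.6×3.58 + 0.143×2.53 + 0.12×5.68 + 0.555×1.42 = 3.979.
Rate = 2.031/(1 + 3.979) = 0.4078 J/s.

0.408 J/s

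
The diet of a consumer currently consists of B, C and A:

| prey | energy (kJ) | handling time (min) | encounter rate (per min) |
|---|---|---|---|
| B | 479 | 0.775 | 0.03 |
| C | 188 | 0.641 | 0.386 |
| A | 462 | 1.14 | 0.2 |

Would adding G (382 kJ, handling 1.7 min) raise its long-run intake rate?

Yes

On B, C and A alone, R = ΣλE/(1+Σλh) = 179.3/1.499 = 119.7 kJ/min.
G: E/h = 382/1.7 = 224.7 kJ/min.
224.7 > 119.7, so adding G raises the average — include it.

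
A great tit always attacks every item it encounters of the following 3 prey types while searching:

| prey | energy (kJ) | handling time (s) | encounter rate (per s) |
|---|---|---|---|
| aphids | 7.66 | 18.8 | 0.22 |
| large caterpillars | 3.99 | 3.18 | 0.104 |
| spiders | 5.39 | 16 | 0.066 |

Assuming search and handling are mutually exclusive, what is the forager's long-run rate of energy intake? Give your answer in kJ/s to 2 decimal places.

0.38 kJ/s

Energy encountered per unit search time: 0.22×7.66 + 0.104×3.99 + 0.066×5.39 = 2.456 kJ/s.
Handling time per unit search time: 0.22×18.8 + 0.104×3.18 + 0.066×16 = 5.523.
Rate = 2.456/(1 + 5.523) = 0.3765 kJ/s.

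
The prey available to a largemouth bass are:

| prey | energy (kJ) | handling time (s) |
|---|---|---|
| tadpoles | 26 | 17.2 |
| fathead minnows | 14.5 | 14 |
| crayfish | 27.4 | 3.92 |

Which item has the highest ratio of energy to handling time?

In descending order of E/h:
crayfish: 27.4/3.92 = 6.99 kJ/s
tadpoles: 26/17.2 = 1.51 kJ/s
fathead minnows: 14.5/14 = 1.04 kJ/s

crayfish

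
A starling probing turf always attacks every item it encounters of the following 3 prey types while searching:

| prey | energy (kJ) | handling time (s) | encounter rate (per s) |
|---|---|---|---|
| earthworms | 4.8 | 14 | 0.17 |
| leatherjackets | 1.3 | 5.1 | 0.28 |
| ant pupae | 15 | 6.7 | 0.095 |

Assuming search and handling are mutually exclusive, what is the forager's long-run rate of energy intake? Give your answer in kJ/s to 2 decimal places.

0.48 kJ/s

Energy encountered per unit search time: 0.17×4.8 + 0.28×1.3 + 0.095×15 = 2.605 kJ/s.
Handling time per unit search time: 0.17×14 + 0.28×5.1 + 0.095×6.7 = 4.445.
Rate = 2.605/(1 + 4.445) = 0.4785 kJ/s.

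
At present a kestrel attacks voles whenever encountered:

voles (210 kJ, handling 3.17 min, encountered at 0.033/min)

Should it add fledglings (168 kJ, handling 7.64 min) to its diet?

On voles alone, R = ΣλE/(1+Σλh) = 6.93/1.105 = 6.274 kJ/min.
Profitability of fledglings: 168/7.64 = 21.99 kJ/min.
Since 21.99 > R, including fledglings increases the long-run rate.

Yes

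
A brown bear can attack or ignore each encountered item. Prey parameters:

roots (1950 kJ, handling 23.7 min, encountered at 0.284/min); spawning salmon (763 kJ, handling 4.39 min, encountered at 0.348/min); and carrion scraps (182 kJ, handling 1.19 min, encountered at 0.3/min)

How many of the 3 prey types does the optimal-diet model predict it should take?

2

Profitabilities (E/h, kJ/min): spawning salmon 174, carrion scraps 153, roots 82.3. Add prey in this order while the next type's profitability exceeds the intake rate on those already taken.
Rate on top 1: 105. carrion scraps: 153 > 105 → include.
Rate on top 2: 111. roots: 82.3 < 111 → exclude; stop.
Optimal diet: spawning salmon, carrion scraps — 2 of 3 types.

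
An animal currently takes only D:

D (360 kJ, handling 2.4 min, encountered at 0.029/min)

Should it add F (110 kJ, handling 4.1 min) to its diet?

Yes

Intake rate on the current diet: R = (0.029×360) / (1 + 0.029×2.4) = 10.44/1.07 = 9.761 kJ/min.
F: E/h = 110/4.1 = 26.83 kJ/min.
26.83 > 9.761, so adding F raises the average — include it.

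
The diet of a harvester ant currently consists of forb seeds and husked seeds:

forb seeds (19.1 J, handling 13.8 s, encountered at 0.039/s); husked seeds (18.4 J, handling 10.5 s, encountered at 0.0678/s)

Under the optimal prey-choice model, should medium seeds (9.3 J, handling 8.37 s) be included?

Current rate: (0.039×19.1 + 0.0678×18.4)/(1 + 0.039×13.8 + 0.0678×10.5) = 0.8855 J/s.
Profitability of medium seeds: 9.3/8.37 = 1.111 J/s.
Since 1.111 > R, including medium seeds increases the long-run rate.

Yes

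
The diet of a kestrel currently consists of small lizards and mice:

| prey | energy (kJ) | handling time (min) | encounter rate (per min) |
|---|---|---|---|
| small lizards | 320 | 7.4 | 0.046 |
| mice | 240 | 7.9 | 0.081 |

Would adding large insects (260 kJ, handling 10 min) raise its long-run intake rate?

Intake rate on the current diet: R = (0.046×320 + 0.081×240) / (1 + 0.046×7.4 + 0.081×7.9) = 34.16/1.98 = 17.25 kJ/min.
Profitability of large insects: 260/10 = 26 kJ/min.
26 > 17.25, so adding large insects raises the average — include it.

Yes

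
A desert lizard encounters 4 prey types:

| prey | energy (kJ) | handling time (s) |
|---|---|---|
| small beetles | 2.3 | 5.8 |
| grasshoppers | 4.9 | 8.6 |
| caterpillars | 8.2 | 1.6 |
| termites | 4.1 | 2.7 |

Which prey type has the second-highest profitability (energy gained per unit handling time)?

Profitability E/h (kJ/s): small beetles = 2.3/5.8 = 0.397, grasshoppers = 4.9/8.6 = 0.57, caterpillars = 8.2/1.6 = 5.12, termites = 4.1/2.7 = 1.52.
Ranked: caterpillars > termites > grasshoppers > small beetles.

termites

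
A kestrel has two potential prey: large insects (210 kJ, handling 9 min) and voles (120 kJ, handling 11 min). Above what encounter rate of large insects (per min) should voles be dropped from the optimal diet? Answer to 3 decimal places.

At the threshold, the rate on large insects alone equals the profitability of voles: λ·210/(1 + λ·9) = 120/11 = 10.91.
Rearranging, λ(210 − 10.91×9) = 10.91, so λ = 10.91/111.8 = 0.09756 per min.

0.098 per min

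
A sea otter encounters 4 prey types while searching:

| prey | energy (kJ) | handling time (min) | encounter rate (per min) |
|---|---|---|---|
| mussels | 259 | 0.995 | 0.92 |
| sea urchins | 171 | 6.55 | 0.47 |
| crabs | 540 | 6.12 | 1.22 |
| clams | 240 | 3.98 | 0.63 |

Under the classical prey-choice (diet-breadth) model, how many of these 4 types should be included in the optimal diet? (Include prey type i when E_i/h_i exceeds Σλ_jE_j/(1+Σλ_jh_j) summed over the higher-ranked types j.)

E/h in descending order: mussels 260, crabs 88.2, clams 60.3, sea urchins 26.1 kJ/min. The optimal diet is the largest prefix of this list for which every included type satisfies E_i/h_i > R on the types above it.
Rate on top 1: 124.4. crabs: 88.2 < 124.4 → exclude; stop.
Optimal diet: mussels — 1 of 4 types.

1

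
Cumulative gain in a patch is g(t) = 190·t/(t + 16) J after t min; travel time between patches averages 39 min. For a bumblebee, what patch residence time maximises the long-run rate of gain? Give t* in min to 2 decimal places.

24.98 min

Maximise g(t)/(T+t): set derivative to zero → g'(t)(T+t) = g(t).
g'(t) = 190·16/(t + 16)². Setting 190·16/(t+16)² = 190t/[(t+16)(39+t)] gives 16(39+t) = t(t+16), so t² = 16×39 = 624.
t* = √624 = 24.98 min.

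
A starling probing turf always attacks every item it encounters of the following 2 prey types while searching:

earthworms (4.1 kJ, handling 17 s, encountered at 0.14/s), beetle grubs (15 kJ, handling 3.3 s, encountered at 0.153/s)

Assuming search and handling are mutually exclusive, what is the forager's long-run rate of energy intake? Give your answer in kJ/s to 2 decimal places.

Energy encountered per unit search time: 0.14×4.1 + 0.153×15 = 2.869 kJ/s.
Handling time per unit search time: 0.14×17 + 0.153×3.3 = 2.885.
Rate = 2.869/(1 + 2.885) = 0.7385 kJ/s.

0.74 kJ/s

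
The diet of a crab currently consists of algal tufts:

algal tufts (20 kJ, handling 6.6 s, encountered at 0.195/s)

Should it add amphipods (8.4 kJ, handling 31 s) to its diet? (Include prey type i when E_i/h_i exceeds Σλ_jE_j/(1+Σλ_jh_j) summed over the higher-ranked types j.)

Current rate: (0.195×20)/(1 + 0.195×6.6) = 1.705 kJ/s.
Profitability of amphipods: 8.4/31 = 0.271 kJ/s.
Since 0.271 < R, time spent handling amphipods is better spent searching.

No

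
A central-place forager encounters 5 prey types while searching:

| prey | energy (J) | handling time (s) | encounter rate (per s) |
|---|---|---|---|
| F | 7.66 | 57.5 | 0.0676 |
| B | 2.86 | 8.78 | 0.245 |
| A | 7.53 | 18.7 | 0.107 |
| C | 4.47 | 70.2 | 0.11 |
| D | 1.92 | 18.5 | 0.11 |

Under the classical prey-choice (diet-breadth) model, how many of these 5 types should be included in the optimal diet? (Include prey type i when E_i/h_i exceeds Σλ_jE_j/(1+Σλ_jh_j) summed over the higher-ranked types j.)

2

Profitabilities (E/h, J/s): A 0.403, B 0.326, F 0.133, D 0.104, C 0.0637. Add prey in this order while the next type's profitability exceeds the intake rate on those already taken.
Rate on top 1: 0.2685. B: 0.326 > 0.2685 → include.
Rate on top 2: 0.2924. F: 0.133 < 0.2924 → exclude; stop.
Optimal diet: A, B — 2 of 5 types.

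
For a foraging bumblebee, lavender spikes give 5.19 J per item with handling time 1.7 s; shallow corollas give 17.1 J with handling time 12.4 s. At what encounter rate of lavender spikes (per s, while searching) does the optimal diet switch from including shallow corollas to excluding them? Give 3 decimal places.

The zero-one rule: include shallow corollas iff E₂/h₂ > λE₁/(1+λh₁). Equality gives the switch point.
λE₁h₂ = E₂ + λE₂h₁ ⇒ λ = E₂/(E₁h₂ − E₂h₁) = 17.1/(64.36 − 29.07) = 0.4846 per s.

0.485 per s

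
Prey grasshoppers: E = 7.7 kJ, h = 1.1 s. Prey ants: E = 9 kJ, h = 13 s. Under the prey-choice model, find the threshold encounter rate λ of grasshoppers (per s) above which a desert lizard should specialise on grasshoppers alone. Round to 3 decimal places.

0.100 per s

Drop ants once their profitability E₂/h₂ falls below the rate achievable on grasshoppers alone: E₂/h₂ = λE₁/(1 + λh₁).
Solve for λ: λE₁h₂ = E₂(1 + λh₁) → λ(E₁h₂ − E₂h₁) = E₂ → λ = E₂/(E₁h₂ − E₂h₁).
λ = 9/(7.7×13 − 9×1.1) = 9/90.2 = 0.09978 per s.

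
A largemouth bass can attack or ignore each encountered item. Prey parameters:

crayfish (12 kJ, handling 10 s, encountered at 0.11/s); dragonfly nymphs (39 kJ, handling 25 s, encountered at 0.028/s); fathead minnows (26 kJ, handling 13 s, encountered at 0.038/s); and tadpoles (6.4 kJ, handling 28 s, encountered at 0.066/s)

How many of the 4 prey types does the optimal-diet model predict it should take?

3

Rank by E/h (kJ/s): fathead minnows 2, dragonfly nymphs 1.56, crayfish 1.2, tadpoles 0.229. Include each in turn until the next type's E/h falls below the running intake rate.
Rate on top 1: 0.6613. dragonfly nymphs: 1.56 > 0.6613 → include.
Rate on top 2: 0.948. crayfish: 1.2 > 0.948 → include.
Rate on top 3: 1.032. tadpoles: 0.229 < 1.032 → exclude; stop.
Optimal diet: fathead minnows, dragonfly nymphs, crayfish — 3 of 4 types.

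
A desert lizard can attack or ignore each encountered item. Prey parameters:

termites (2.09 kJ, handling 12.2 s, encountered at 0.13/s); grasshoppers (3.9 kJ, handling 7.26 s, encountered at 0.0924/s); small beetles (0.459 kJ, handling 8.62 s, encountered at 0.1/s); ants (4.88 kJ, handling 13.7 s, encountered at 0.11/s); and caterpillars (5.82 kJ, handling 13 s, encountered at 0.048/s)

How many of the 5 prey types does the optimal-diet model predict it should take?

Rank by E/h (kJ/s): grasshoppers 0.537, caterpillars 0.448, ants 0.356, termites 0.171, small beetles 0.0532. Include each in turn until the next type's E/h falls below the running intake rate.
Rate on top 1: 0.2157. caterpillars: 0.448 > 0.2157 → include.
Rate on top 2: 0.2788. ants: 0.356 > 0.2788 → include.
Rate on top 3: 0.3095. termites: 0.171 < 0.3095 → exclude; stop.
Optimal diet: grasshoppers, caterpillars, ants — 3 of 5 types.

3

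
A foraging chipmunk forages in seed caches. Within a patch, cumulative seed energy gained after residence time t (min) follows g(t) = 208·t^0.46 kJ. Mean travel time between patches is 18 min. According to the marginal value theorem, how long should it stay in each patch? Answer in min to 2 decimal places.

Maximise g(t)/(T+t): set derivative to zero → g'(t)(T+t) = g(t).
g'(t) = 0.46·208·t^-0.54. Setting 0.46·208·t^-0.54 = 208·t^0.46/(18+t) gives 0.46(18+t) = t, so 0.54·t = 0.46×18.
t* = 0.46×18/0.54 = 15.33 min.

15.33 min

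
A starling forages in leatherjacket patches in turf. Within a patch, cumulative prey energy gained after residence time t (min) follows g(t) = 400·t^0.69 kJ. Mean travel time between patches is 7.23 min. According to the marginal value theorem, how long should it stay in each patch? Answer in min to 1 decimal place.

Maximise g(t)/(T+t): set derivative to zero → g'(t)(T+t) = g(t).
g'(t) = 0.69·400·t^-0.31. Setting 0.69·400·t^-0.31 = 400·t^0.69/(7.23+t) gives 0.69(7.23+t) = t, so 0.31·t = 0.69×7.23.
t* = 0.69×7.23/0.31 = 16.09 min.

16.1 min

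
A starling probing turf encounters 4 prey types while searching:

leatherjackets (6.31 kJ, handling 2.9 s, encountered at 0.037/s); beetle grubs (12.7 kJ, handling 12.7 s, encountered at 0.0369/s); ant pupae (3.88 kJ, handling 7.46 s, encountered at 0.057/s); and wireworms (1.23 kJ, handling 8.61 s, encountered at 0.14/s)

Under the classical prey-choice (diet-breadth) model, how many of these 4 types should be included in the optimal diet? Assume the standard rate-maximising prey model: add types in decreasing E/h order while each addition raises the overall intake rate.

E/h in descending order: leatherjackets 2.18, beetle grubs 1, ant pupae 0.52, wireworms 0.143 kJ/s. The optimal diet is the largest prefix of this list for which every included type satisfies E_i/h_i > R on the types above it.
Rate on top 1: 0.2108. beetle grubs: 1 > 0.2108 → include.
Rate on top 2: 0.4455. ant pupae: 0.52 > 0.4455 → include.
Rate on top 3: 0.4614. wireworms: 0.143 < 0.4614 → exclude; stop.
Optimal diet: leatherjackets, beetle grubs, ant pupae — 3 of 4 types.

3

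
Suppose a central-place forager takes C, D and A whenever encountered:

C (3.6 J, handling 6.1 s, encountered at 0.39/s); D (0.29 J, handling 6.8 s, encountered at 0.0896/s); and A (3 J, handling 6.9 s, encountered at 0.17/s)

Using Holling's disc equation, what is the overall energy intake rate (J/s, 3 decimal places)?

0.376 J/s

R = (0.39×3.6 + 0.0896×0.29 + 0.17×3) / (1 + 0.39×6.1 + 0.0896×6.8 + 0.17×6.9) = 1.94/5.161 = 0.3759 J/s.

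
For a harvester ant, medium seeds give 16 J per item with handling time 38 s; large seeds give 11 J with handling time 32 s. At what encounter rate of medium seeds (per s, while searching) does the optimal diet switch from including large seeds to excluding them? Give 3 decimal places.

0.117 per s

The zero-one rule: include large seeds iff E₂/h₂ > λE₁/(1+λh₁). Equality gives the switch point.
λE₁h₂ = E₂ + λE₂h₁ ⇒ λ = E₂/(E₁h₂ − E₂h₁) = 11/(512 − 418) = 0.117 per s.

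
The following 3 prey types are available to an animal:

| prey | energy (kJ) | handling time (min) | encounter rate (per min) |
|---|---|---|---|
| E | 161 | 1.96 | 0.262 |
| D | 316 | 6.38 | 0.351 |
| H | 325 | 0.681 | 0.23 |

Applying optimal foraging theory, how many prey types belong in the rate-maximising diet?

E/h in descending order: H 477, E 82.1, D 49.5 kJ/min. The optimal diet is the largest prefix of this list for which every included type satisfies E_i/h_i > R on the types above it.
Rate on top 1: 64.63. E: 82.1 > 64.63 → include.
Rate on top 2: 70.01. D: 49.5 < 70.01 → exclude; stop.
Optimal diet: H, E — 2 of 3 types.

2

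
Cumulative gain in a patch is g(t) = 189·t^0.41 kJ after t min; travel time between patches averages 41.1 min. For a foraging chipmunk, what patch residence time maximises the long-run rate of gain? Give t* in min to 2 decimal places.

28.56 min

Maximise g(t)/(T+t): set derivative to zero → g'(t)(T+t) = g(t).
g'(t) = 0.41·189·t^-0.59. Setting 0.41·189·t^-0.59 = 189·t^0.41/(41.1+t) gives 0.41(41.1+t) = t, so 0.59·t = 0.41×41.1.
t* = 0.41×41.1/0.59 = 28.56 min.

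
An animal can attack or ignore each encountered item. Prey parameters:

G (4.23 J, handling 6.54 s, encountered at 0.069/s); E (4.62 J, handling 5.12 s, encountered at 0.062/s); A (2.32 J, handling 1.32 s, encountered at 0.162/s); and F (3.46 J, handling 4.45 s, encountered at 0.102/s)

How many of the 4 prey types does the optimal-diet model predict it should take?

E/h in descending order: A 1.76, E 0.902, F 0.778, G 0.647 J/s. The optimal diet is the largest prefix of this list for which every included type satisfies E_i/h_i > R on the types above it.
Rate on top 1: 0.3096. E: 0.902 > 0.3096 → include.
Rate on top 2: 0.4325. F: 0.778 > 0.4325 → include.
Rate on top 3: 0.5114. G: 0.647 > 0.5114 → include.
Optimal diet: A, E, F, G — 4 of 4 types.

4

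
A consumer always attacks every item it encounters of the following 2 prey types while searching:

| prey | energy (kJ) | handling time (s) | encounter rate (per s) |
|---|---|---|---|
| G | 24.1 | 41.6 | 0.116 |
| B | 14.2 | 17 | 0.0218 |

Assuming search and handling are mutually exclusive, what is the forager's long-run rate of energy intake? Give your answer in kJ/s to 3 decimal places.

R = (0.116×24.1 + 0.0218×14.2) / (1 + 0.116×41.6 + 0.0218×17) = 3.105/6.196 = 0.5011 kJ/s.

0.501 kJ/s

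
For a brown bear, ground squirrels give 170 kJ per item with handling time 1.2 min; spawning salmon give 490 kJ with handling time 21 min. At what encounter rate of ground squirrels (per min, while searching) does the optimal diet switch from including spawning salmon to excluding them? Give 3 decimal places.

At the threshold, the rate on ground squirrels alone equals the profitability of spawning salmon: λ·170/(1 + λ·1.2) = 490/21 = 23.33.
Rearranging, λ(170 − 23.33×1.2) = 23.33, so λ = 23.33/142 = 0.1643 per min.

0.164 per min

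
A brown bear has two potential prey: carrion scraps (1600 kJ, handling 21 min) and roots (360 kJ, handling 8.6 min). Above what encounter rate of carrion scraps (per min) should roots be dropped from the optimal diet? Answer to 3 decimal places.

At the threshold, the rate on carrion scraps alone equals the profitability of roots: λ·1600/(1 + λ·21) = 360/8.6 = 41.86.
Rearranging, λ(1600 − 41.86×21) = 41.86, so λ = 41.86/720.9 = 0.05806 per min.

0.058 per min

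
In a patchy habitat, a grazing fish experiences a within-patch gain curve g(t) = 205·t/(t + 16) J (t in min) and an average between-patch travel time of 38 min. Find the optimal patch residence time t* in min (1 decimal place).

Optimal t* satisfies g'(t*) = g(t*)/(T + t*).
g'(t) = 205·16/(t + 16)². Setting 205·16/(t+16)² = 205t/[(t+16)(38+t)] gives 16(38+t) = t(t+16), so t² = 16×38 = 608.
t* = √608 = 24.66 min.

24.7 min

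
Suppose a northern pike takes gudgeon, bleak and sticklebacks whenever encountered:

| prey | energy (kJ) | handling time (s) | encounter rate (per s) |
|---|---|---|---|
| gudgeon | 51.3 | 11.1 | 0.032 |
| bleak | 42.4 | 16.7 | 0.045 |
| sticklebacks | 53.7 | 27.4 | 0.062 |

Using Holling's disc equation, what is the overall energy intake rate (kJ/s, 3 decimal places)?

Energy encountered per unit search time: 0.032×51.3 + 0.045×42.4 + 0.062×53.7 = 6.879 kJ/s.
Handling time per unit search time: 0.032×11.1 + 0.045×16.7 + 0.062×27.4 = 2.805.
Rate = 6.879/(1 + 2.805) = 1.808 kJ/s.

1.808 kJ/s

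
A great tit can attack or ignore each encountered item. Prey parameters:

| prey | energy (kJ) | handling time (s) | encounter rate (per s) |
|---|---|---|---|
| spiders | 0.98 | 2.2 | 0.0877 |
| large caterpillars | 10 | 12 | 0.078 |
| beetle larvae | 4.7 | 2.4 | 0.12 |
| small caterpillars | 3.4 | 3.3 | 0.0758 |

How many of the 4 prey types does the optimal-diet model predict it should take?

Rank by E/h (kJ/s): beetle larvae 1.96, small caterpillars 1.03, large caterpillars 0.833, spiders 0.445. Include each in turn until the next type's E/h falls below the running intake rate.
Rate on top 1: 0.4379. small caterpillars: 1.03 > 0.4379 → include.
Rate on top 2: 0.5342. large caterpillars: 0.833 > 0.5342 → include.
Rate on top 3: 0.6474. spiders: 0.445 < 0.6474 → exclude; stop.
Optimal diet: beetle larvae, small caterpillars, large caterpillars — 3 of 4 types.

3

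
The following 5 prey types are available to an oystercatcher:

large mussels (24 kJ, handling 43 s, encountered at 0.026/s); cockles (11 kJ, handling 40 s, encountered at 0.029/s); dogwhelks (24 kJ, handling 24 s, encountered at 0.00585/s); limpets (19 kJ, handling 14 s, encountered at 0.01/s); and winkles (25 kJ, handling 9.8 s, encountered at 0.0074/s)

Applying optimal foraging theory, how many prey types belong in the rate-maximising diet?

E/h in descending order: winkles 2.55, limpets 1.36, dogwhelks 1, large mussels 0.558, cockles 0.275 kJ/s. The optimal diet is the largest prefix of this list for which every included type satisfies E_i/h_i > R on the types above it.
Rate on top 1: 0.1725. limpets: 1.36 > 0.1725 → include.
Rate on top 2: 0.3093. dogwhelks: 1 > 0.3093 → include.
Rate on top 3: 0.381. large mussels: 0.558 > 0.381 → include.
Rate on top 4: 0.4611. cockles: 0.275 < 0.4611 → exclude; stop.
Optimal diet: winkles, limpets, dogwhelks, large mussels — 4 of 5 types.

4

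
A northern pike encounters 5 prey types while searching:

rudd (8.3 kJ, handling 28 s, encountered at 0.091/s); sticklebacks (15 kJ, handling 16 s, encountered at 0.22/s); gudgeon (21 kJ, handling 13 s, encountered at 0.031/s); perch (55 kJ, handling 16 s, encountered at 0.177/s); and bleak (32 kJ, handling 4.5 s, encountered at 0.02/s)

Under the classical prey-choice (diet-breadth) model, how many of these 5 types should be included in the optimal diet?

2

E/h in descending order: bleak 7.11, perch 3.44, gudgeon 1.62, sticklebacks 0.938, rudd 0.296 kJ/s. The optimal diet is the largest prefix of this list for which every included type satisfies E_i/h_i > R on the types above it.
Rate on top 1: 0.5872. perch: 3.44 > 0.5872 → include.
Rate on top 2: 2.645. gudgeon: 1.62 < 2.645 → exclude; stop.
Optimal diet: bleak, perch — 2 of 5 types.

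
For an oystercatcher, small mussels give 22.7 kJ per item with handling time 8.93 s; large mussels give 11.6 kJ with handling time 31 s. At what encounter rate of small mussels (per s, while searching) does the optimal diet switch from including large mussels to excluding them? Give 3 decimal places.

At the threshold, the rate on small mussels alone equals the profitability of large mussels: λ·22.7/(1 + λ·8.93) = 11.6/31 = 0.3742.
Rearranging, λ(22.7 − 0.3742×8.93) = 0.3742, so λ = 0.3742/19.36 = 0.01933 per s.

0.019 per s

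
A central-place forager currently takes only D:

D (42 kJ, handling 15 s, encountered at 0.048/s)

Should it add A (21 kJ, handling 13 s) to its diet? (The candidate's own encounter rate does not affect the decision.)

Current rate: (0.048×42)/(1 + 0.048×15) = 1.172 kJ/s.
A: E/h = 21/13 = 1.615 kJ/s.
1.615 > 1.172, so adding A raises the average — include it.

Yes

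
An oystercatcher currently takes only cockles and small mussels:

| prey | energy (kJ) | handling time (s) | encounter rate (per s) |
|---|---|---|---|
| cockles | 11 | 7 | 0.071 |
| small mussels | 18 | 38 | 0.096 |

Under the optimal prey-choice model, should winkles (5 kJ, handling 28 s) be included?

No

Intake rate on the current diet: R = (0.071×11 + 0.096×18) / (1 + 0.071×7 + 0.096×38) = 2.509/5.145 = 0.4877 kJ/s.
Profitability of winkles: 5/28 = 0.1786 kJ/s.
Since 0.1786 < R, time spent handling winkles is better spent searching.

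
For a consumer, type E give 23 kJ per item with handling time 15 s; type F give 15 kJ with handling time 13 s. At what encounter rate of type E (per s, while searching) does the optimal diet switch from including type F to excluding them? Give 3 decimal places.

0.203 per s

At the threshold, the rate on type E alone equals the profitability of type F: λ·23/(1 + λ·15) = 15/13 = 1.154.
Rearranging, λ(23 − 1.154×15) = 1.154, so λ = 1.154/5.692 = 0.2027 per s.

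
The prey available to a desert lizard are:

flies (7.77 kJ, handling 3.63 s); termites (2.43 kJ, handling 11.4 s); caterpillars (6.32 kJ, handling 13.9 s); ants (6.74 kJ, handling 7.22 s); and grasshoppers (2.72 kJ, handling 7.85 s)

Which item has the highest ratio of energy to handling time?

In descending order of E/h:
flies: 7.77/3.63 = 2.14 kJ/s
ants: 6.74/7.22 = 0.934 kJ/s
caterpillars: 6.32/13.9 = 0.455 kJ/s
grasshoppers: 2.72/7.85 = 0.346 kJ/s
termites: 2.43/11.4 = 0.213 kJ/s

flies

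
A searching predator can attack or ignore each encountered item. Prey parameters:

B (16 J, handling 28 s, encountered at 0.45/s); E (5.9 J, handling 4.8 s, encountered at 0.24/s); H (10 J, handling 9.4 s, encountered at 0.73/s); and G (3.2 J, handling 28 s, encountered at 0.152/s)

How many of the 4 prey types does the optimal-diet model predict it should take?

2

Rank by E/h (J/s): E 1.23, H 1.06, B 0.571, G 0.114. Include each in turn until the next type's E/h falls below the running intake rate.
Rate on top 1: 0.658. H: 1.06 > 0.658 → include.
Rate on top 2: 0.9669. B: 0.571 < 0.9669 → exclude; stop.
Optimal diet: E, H — 2 of 4 types.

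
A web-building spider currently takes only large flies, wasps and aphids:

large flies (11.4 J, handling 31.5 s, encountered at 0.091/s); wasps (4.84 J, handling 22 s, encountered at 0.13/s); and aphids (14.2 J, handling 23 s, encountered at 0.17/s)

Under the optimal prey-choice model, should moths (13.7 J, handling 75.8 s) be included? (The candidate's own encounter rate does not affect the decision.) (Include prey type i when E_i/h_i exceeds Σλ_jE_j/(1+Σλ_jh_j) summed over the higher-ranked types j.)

No

On large flies, wasps and aphids alone, R = ΣλE/(1+Σλh) = 4.081/10.64 = 0.3836 J/s.
Profitability of moths: 13.7/75.8 = 0.1807 J/s.
Since 0.1807 < R, time spent handling moths is better spent searching.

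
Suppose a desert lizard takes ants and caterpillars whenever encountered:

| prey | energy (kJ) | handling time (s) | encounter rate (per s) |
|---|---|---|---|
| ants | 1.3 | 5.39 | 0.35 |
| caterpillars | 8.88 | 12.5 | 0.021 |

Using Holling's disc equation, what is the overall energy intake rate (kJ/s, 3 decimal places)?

0.204 kJ/s

Energy encountered per unit search time: 0.35×1.3 + 0.021×8.88 = 0.6415 kJ/s.
Handling time per unit search time: 0.35×5.39 + 0.021×12.5 = 2.149.
Rate = 0.6415/(1 + 2.149) = 0.2037 kJ/s.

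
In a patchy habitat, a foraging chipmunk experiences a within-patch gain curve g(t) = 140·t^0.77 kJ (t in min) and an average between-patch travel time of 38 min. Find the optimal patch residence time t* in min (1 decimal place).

127.2 min

Maximise g(t)/(T+t): set derivative to zero → g'(t)(T+t) = g(t).
g'(t) = 0.77·140·t^-0.23. Setting 0.77·140·t^-0.23 = 140·t^0.77/(38+t) gives 0.77(38+t) = t, so 0.23·t = 0.77×38.
t* = 0.77×38/0.23 = 127.2 min.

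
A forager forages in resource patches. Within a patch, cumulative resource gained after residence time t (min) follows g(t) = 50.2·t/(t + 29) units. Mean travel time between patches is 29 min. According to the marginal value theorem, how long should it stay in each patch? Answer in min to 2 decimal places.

29.00 min

Optimal t* satisfies g'(t*) = g(t*)/(T + t*).
g'(t) = 50.2·29/(t + 29)². Setting 50.2·29/(t+29)² = 50.2t/[(t+29)(29+t)] gives 29(29+t) = t(t+29), so t² = 29×29 = 841.
t* = √841 = 29 min.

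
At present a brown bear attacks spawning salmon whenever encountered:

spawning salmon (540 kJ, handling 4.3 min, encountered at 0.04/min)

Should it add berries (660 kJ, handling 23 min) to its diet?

Yes

On spawning salmon alone, R = ΣλE/(1+Σλh) = 21.6/1.172 = 18.43 kJ/min.
Profitability of berries: 660/23 = 28.7 kJ/min.
Since 28.7 > R, including berries increases the long-run rate.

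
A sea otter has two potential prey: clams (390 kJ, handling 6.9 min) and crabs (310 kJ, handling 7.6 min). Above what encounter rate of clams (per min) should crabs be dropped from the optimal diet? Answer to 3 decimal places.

At the threshold, the rate on clams alone equals the profitability of crabs: λ·390/(1 + λ·6.9) = 310/7.6 = 40.79.
Rearranging, λ(390 − 40.79×6.9) = 40.79, so λ = 40.79/108.6 = 0.3758 per min.

0.376 per min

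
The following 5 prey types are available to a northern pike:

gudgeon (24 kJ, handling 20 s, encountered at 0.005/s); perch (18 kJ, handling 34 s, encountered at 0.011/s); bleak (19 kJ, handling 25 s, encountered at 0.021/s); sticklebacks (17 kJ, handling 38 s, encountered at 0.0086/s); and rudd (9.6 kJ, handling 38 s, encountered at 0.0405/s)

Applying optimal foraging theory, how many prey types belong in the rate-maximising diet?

4

E/h in descending order: gudgeon 1.2, bleak 0.76, perch 0.529, sticklebacks 0.447, rudd 0.253 kJ/s. The optimal diet is the largest prefix of this list for which every included type satisfies E_i/h_i > R on the types above it.
Rate on top 1: 0.1091. bleak: 0.76 > 0.1091 → include.
Rate on top 2: 0.3194. perch: 0.529 > 0.3194 → include.
Rate on top 3: 0.3587. sticklebacks: 0.447 > 0.3587 → include.
Rate on top 4: 0.3711. rudd: 0.253 < 0.3711 → exclude; stop.
Optimal diet: gudgeon, bleak, perch, sticklebacks — 4 of 5 types.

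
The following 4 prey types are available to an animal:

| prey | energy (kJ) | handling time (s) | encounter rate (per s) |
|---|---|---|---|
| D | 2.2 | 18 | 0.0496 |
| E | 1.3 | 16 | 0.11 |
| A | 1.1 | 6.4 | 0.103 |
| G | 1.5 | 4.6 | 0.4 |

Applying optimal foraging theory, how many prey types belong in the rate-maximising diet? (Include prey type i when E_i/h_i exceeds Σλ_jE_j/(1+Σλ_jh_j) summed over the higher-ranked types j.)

1

Rank by E/h (kJ/s): G 0.326, A 0.172, D 0.122, E 0.0813. Include each in turn until the next type's E/h falls below the running intake rate.
Rate on top 1: 0.2113. A: 0.172 < 0.2113 → exclude; stop.
Optimal diet: G — 1 of 4 types.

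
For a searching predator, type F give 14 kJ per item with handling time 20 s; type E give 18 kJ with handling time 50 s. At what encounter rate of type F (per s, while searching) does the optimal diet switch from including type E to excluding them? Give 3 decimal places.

0.053 per s

At the threshold, the rate on type F alone equals the profitability of type E: λ·14/(1 + λ·20) = 18/50 = 0.36.
Rearranging, λ(14 − 0.36×20) = 0.36, so λ = 0.36/6.8 = 0.05294 per s.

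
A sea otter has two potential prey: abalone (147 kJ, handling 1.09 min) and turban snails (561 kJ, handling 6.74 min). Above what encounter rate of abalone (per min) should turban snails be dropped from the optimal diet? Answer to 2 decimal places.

Drop turban snails once their profitability E₂/h₂ falls below the rate achievable on abalone alone: E₂/h₂ = λE₁/(1 + λh₁).
Solve for λ: λE₁h₂ = E₂(1 + λh₁) → λ(E₁h₂ − E₂h₁) = E₂ → λ = E₂/(E₁h₂ − E₂h₁).
λ = 561/(147×6.74 − 561×1.09) = 561/379.3 = 1.479 per min.

1.48 per min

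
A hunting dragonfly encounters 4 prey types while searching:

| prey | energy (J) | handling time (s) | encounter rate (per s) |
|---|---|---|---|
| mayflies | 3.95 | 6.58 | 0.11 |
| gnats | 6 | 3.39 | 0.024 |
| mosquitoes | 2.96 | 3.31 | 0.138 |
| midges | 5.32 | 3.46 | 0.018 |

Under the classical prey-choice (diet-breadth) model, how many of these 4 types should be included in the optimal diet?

4

Rank by E/h (J/s): gnats 1.77, midges 1.54, mosquitoes 0.894, mayflies 0.6. Include each in turn until the next type's E/h falls below the running intake rate.
Rate on top 1: 0.1332. midges: 1.54 > 0.1332 → include.
Rate on top 2: 0.2096. mosquitoes: 0.894 > 0.2096 → include.
Rate on top 3: 0.405. mayflies: 0.6 > 0.405 → include.
Optimal diet: gnats, midges, mosquitoes, mayflies — 4 of 4 types.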